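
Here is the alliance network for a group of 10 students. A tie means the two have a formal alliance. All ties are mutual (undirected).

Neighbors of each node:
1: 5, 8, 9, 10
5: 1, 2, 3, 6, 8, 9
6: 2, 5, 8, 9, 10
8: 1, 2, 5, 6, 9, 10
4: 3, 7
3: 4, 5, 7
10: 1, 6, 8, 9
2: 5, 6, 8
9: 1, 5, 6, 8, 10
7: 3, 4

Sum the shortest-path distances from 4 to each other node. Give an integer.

23

Distances from 4: 1:3, 2:3, 3:1, 5:2, 6:3, 7:1, 8:3, 9:3, 10:4.
Sum = 3 + 3 + 1 + 2 + 3 + 1 + 3 + 3 + 4 = 23.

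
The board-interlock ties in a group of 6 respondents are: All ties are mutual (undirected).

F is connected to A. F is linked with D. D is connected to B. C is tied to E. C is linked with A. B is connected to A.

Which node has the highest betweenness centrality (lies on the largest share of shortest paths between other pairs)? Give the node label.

Unnormalized betweenness of each node: A:13/2, B:3/2, C:4, D:1/2, E:0, F:3/2.
A has the largest value, 13/2, making it the main broker — the node through which the most shortest paths run.

A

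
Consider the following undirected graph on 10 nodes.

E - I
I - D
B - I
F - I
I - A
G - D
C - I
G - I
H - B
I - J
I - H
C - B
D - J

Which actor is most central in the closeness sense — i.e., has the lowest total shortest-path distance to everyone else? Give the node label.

I

Farness (sum of distances to all others) for each node — A:17, B:15, C:16, D:15, E:17, F:17, G:16, H:16, I:9, J:16.
The smallest farness is 9, for I, so I has the highest closeness.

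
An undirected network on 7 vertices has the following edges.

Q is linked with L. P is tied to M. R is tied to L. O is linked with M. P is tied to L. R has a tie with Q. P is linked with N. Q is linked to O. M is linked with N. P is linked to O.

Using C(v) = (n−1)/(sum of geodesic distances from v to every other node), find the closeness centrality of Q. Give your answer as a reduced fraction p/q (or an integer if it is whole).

3/5

Distances from Q: L:1, M:2, N:3, O:1, P:2, R:1. Sum = 10.
n = 7, so closeness = 6/10 = 3/5.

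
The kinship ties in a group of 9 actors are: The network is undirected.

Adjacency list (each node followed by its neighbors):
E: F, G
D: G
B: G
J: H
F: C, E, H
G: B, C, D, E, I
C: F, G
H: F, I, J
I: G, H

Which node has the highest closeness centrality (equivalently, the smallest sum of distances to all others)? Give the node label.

G

Farness (sum of distances to all others) for each node — B:19, C:15, D:19, E:15, F:15, G:12, H:15, I:14, J:22.
The smallest farness is 12, for G, so G has the highest closeness.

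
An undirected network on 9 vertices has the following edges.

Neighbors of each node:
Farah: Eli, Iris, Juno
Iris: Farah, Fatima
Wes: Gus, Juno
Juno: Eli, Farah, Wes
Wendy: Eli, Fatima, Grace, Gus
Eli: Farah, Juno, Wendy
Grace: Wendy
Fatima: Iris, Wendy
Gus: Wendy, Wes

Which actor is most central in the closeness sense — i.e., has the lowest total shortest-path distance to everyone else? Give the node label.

Farness (sum of distances to all others) for each node — Eli:13, Farah:15, Fatima:16, Grace:19, Gus:16, Iris:17, Juno:15, Wendy:12, Wes:17.
The smallest farness is 12, for Wendy, so Wendy has the highest closeness.

Wendy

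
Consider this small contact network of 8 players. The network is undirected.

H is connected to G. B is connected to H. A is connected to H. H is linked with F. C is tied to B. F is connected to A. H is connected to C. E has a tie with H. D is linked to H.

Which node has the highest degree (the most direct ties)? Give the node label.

H

Degrees — A:2, B:2, C:2, D:1, E:1, F:2, G:1, H:7.
The maximum is 7, attained only by H.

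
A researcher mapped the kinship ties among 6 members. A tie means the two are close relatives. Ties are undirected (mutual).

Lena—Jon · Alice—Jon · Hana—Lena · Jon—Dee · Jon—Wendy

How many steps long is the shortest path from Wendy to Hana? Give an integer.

One shortest route is Wendy – Jon – Lena – Hana, which uses 3 edges, and at distance 2 from Wendy we only reach {Alice, Dee, Lena}, which does not include Hana. So d(Wendy,Hana) = 3.

3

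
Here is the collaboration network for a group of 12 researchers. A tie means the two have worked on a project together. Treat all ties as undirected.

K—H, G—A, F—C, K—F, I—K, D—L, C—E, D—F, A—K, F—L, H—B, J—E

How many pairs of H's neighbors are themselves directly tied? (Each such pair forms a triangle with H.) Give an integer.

H's neighbors are B and K, but none of them are tied to each other, so no triangle contains H.

0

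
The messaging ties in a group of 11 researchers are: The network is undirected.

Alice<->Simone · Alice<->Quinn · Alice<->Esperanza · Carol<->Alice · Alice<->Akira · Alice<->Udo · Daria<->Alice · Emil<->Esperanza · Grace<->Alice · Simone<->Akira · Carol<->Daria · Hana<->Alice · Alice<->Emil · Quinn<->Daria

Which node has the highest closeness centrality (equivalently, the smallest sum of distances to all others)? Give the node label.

Alice

Farness (sum of distances to all others) for each node — Akira:18, Alice:10, Carol:18, Daria:17, Emil:18, Esperanza:18, Grace:19, Hana:19, Quinn:18, Simone:18, Udo:19.
The smallest farness is 10, for Alice, so Alice has the highest closeness.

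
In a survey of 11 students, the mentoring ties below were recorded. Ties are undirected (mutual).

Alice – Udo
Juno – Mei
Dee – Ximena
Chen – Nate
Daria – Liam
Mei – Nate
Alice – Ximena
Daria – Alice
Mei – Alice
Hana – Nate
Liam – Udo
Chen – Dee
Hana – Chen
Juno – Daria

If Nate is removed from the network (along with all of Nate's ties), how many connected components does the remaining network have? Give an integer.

1

Nate's neighbors (Chen, Hana, and Mei) remain reachable from one another through other ties, so the rest of the network stays in one piece.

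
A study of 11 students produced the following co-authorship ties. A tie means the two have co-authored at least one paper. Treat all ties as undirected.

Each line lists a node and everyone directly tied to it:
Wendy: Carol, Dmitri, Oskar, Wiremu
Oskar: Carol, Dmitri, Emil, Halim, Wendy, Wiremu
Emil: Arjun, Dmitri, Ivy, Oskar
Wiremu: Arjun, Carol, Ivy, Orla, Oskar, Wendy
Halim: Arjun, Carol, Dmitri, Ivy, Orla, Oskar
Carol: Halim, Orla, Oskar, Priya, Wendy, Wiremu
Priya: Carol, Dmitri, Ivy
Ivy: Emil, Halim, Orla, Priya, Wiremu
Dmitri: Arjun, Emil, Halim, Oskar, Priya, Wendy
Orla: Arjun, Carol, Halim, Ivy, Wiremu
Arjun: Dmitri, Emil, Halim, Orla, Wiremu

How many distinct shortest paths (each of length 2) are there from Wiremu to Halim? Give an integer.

5

The shortest distance is 2. The length-2 paths are: Wiremu–Ivy–Halim; Wiremu–Arjun–Halim; Wiremu–Oskar–Halim; Wiremu–Orla–Halim; Wiremu–Carol–Halim.
That gives 5 distinct shortest paths.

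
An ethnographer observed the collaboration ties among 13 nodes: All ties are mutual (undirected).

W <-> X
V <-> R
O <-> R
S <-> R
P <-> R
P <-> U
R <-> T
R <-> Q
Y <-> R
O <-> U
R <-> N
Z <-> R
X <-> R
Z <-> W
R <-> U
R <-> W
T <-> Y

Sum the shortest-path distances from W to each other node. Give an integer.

21

Distances from W: N:2, O:2, P:2, Q:2, R:1, S:2, T:2, U:2, V:2, X:1, Y:2, Z:1.
Sum = 2 + 2 + 2 + 2 + 1 + 2 + 2 + 2 + 2 + 1 + 2 + 1 = 21.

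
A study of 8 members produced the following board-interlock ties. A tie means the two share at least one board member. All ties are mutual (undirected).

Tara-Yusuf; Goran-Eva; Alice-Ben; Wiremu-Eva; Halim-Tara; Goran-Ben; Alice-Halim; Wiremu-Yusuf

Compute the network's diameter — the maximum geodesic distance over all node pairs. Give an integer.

4

Eccentricity of each node (its greatest distance to any other): Alice:4, Ben:4, Eva:4, Goran:4, Halim:4, Tara:4, Wiremu:4, Yusuf:4.
The maximum eccentricity is 4, realized for instance by the pair Halim–Eva via Halim – Tara – Yusuf – Wiremu – Eva. So the diameter is 4.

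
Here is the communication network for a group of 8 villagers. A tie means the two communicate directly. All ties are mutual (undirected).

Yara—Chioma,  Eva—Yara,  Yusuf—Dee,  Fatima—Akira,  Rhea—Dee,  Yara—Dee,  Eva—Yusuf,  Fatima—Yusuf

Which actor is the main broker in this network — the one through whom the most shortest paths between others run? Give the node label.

Yusuf

Unnormalized betweenness of each node: Akira:0, Chioma:0, Dee:9, Eva:3, Fatima:6, Rhea:0, Yara:7, Yusuf:11.
Yusuf has the largest value, 11, making it the main broker — the node through which the most shortest paths run.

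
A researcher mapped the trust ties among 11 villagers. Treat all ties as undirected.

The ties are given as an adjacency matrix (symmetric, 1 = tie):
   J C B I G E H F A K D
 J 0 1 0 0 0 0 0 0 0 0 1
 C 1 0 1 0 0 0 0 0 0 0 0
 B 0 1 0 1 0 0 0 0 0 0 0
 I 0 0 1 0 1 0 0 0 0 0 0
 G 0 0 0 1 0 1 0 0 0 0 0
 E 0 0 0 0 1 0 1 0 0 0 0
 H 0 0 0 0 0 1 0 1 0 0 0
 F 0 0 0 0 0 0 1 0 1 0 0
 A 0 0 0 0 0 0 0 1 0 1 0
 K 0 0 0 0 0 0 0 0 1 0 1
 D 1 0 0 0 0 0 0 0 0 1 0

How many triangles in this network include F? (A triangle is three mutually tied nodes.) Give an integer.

F's neighbors are A and H, but none of them are tied to each other, so no triangle contains F.

0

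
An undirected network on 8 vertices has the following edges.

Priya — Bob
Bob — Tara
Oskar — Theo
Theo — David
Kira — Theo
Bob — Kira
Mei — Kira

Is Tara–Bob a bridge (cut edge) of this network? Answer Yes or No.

Yes

Without the Tara–Bob edge there is no alternate route between Tara and Bob, so the network disconnects. It is a bridge.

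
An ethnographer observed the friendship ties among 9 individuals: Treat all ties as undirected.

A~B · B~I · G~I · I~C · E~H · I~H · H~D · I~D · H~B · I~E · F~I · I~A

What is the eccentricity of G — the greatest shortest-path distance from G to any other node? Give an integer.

Distances from G: A:2, B:2, C:2, D:2, E:2, F:2, H:2, I:1.
The largest is 2 (to B, C, D, F, A, E, and H), so the eccentricity of G is 2.

2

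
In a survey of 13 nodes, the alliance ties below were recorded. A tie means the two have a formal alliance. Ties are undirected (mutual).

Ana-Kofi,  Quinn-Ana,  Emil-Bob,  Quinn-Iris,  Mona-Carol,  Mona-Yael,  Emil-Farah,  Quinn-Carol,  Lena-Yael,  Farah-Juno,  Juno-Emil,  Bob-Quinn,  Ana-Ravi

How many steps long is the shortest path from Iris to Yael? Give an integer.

One shortest route is Iris – Quinn – Carol – Mona – Yael, which uses 4 edges, and at distance 3 from Iris we only reach {Emil, Kofi, Mona, Ravi}, which does not include Yael. So d(Iris,Yael) = 4.

4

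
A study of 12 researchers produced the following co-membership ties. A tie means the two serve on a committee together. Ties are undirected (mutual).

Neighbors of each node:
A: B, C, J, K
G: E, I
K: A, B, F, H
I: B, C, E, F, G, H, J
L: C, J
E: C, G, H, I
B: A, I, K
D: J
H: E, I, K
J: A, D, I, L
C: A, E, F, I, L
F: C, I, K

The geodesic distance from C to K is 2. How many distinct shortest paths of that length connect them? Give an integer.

The shortest distance is 2. The length-2 paths are: C–F–K; C–A–K.
That gives 2 distinct shortest paths.

2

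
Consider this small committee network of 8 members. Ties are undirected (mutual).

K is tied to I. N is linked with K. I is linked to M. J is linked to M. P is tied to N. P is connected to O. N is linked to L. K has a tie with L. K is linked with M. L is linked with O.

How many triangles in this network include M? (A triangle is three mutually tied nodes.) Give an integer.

M's neighbors: I, J, and K.
Neighbor pairs that are themselves tied: M–I–K. Each forms one triangle with M, for 1 in total.

1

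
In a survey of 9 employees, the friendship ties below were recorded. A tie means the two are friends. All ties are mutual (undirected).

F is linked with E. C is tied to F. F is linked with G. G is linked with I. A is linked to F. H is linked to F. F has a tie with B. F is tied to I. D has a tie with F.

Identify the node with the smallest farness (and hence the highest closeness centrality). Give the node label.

F

Farness (sum of distances to all others) for each node — A:15, B:15, C:15, D:15, E:15, F:8, G:14, H:15, I:14.
The smallest farness is 8, for F, so F has the highest closeness.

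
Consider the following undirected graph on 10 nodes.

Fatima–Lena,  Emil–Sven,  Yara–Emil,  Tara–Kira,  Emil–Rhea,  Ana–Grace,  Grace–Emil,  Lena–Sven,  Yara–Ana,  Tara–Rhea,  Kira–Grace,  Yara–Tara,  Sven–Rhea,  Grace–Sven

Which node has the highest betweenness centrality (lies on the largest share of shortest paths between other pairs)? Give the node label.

Unnormalized betweenness of each node: Ana:1/2, Emil:5, Fatima:0, Grace:9, Kira:1, Lena:8, Rhea:7/2, Sven:59/4, Tara:11/4, Yara:5/2.
Sven has the largest value, 59/4, making it the main broker — the node through which the most shortest paths run.

Sven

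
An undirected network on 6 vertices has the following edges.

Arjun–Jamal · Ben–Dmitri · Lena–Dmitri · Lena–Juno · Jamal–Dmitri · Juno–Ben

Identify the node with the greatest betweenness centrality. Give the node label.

Dmitri

Unnormalized betweenness of each node: Arjun:0, Ben:3/2, Dmitri:13/2, Jamal:4, Juno:1/2, Lena:3/2.
Dmitri has the largest value, 13/2, making it the main broker — the node through which the most shortest paths run.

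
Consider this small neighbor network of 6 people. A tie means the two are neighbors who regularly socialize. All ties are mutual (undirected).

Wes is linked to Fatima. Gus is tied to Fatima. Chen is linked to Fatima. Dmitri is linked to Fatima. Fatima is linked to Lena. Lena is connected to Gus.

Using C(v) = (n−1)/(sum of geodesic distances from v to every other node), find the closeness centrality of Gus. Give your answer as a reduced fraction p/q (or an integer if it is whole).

Distances from Gus: Chen:2, Dmitri:2, Fatima:1, Lena:1, Wes:2. Sum = 8.
n = 6, so closeness = 5/8.

5/8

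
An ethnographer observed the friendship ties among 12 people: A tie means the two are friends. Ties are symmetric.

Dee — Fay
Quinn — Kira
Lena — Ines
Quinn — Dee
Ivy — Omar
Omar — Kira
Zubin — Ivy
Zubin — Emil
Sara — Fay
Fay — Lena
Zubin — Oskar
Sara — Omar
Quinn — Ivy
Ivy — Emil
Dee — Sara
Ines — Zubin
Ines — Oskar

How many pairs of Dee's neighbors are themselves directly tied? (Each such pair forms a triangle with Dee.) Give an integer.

1

Dee's neighbors: Fay, Quinn, and Sara.
Neighbor pairs that are themselves tied: Dee–Fay–Sara. Each forms one triangle with Dee, for 1 in total.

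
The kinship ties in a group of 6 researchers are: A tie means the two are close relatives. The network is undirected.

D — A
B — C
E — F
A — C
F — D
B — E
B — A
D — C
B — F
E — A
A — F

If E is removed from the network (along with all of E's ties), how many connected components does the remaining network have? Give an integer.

E's neighbors (A, B, and F) remain reachable from one another through other ties, so the rest of the network stays in one piece.

1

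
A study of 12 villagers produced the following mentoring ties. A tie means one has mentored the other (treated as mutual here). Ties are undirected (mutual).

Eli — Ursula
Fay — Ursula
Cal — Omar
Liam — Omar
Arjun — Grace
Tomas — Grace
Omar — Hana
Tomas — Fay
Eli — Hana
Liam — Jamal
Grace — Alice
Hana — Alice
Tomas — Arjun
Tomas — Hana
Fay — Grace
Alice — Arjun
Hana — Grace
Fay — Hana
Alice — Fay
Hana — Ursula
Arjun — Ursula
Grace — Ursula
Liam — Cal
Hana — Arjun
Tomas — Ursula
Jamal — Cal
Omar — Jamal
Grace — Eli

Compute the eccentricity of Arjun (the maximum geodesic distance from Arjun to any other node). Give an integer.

3

Distances from Arjun: Alice:1, Cal:3, Eli:2, Fay:2, Grace:1, Hana:1, Jamal:3, Liam:3, Omar:2, Tomas:1, Ursula:1.
The largest is 3 (to Liam, Cal, and Jamal), so the eccentricity of Arjun is 3.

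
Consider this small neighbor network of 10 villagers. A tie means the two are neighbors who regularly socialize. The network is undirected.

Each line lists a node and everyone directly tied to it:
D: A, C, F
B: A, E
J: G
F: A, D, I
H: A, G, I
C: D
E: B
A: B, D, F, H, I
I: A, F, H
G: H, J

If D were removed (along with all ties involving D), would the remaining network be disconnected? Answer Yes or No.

Yes

Removing D leaves {A, B, E, F, G, H, I, and J} with no path to {C}, so the network splits into 2 components. D is a cut vertex.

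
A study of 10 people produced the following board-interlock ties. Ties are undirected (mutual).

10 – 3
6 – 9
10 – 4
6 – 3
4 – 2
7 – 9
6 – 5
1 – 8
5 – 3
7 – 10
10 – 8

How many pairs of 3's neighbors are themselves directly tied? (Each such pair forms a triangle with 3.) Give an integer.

1

3's neighbors: 5, 6, and 10.
Neighbor pairs that are themselves tied: 3–5–6. Each forms one triangle with 3, for 1 in total.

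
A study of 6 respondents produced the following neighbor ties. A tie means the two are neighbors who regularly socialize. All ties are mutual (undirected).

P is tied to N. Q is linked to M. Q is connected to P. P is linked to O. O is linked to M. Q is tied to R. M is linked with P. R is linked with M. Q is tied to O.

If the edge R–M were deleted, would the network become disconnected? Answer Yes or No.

Even without that edge, R still reaches M via R – Q – M, so the network stays connected. Not a bridge.

No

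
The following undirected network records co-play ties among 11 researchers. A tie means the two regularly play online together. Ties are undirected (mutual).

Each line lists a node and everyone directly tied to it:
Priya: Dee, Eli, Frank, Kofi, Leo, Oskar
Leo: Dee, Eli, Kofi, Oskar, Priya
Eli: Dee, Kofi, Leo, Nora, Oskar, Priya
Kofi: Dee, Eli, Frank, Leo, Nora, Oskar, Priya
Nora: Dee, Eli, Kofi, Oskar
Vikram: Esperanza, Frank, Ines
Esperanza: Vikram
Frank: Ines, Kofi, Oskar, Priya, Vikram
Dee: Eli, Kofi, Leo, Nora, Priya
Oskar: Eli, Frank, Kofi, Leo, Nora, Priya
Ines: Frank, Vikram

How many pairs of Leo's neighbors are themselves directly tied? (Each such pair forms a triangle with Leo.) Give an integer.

Leo's neighbors: Dee, Eli, Kofi, Oskar, and Priya.
Neighbor pairs that are themselves tied: Leo–Dee–Eli; Leo–Dee–Kofi; Leo–Dee–Priya; Leo–Eli–Kofi; Leo–Eli–Oskar; Leo–Eli–Priya; Leo–Kofi–Oskar; Leo–Kofi–Priya; Leo–Oskar–Priya. Each forms one triangle with Leo, for 9 in total.

9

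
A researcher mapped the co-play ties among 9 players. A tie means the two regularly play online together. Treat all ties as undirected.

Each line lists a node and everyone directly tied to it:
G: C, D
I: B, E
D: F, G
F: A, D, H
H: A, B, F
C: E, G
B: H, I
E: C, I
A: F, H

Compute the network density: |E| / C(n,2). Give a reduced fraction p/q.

There are 10 edges and 9 nodes, so the maximum possible is C(9,2) = 36.
Density = 10/36 = 5/18.

5/18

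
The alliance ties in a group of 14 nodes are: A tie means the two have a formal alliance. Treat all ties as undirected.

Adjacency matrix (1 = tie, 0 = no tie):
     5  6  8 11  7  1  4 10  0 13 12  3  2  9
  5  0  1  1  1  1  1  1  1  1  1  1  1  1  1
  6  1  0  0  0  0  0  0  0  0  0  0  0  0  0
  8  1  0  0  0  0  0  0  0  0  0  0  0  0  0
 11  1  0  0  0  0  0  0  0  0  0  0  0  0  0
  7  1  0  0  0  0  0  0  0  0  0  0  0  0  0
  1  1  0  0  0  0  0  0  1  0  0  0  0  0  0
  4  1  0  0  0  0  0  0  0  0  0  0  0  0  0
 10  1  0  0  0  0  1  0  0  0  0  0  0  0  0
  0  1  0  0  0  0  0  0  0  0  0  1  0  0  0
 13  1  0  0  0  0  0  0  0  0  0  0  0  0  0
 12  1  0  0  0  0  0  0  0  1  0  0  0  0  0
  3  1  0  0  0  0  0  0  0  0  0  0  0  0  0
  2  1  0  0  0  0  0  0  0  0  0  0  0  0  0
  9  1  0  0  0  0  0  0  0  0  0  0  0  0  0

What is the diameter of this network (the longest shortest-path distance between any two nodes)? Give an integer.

Eccentricity of each node (its greatest distance to any other): 0:2, 1:2, 2:2, 3:2, 4:2, 5:1, 6:2, 7:2, 8:2, 9:2, 10:2, 11:2, 12:2, 13:2.
The maximum eccentricity is 2, realized for instance by the pair 6–8 via 6 – 5 – 8. So the diameter is 2.

2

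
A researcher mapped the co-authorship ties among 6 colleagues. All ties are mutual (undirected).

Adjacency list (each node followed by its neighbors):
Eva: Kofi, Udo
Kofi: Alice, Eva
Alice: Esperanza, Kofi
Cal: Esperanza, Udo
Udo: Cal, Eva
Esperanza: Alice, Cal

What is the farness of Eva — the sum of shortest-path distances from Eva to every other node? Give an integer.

9

Distances from Eva: Alice:2, Cal:2, Esperanza:3, Kofi:1, Udo:1.
Sum = 2 + 2 + 3 + 1 + 1 = 9.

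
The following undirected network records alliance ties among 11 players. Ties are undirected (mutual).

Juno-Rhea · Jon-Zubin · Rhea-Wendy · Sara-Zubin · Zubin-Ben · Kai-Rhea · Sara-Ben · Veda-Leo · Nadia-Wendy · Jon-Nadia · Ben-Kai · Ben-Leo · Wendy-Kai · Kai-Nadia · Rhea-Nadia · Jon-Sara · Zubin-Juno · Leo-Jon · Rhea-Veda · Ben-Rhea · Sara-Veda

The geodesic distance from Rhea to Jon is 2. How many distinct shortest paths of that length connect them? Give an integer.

1

The shortest distance is 2, and the only length-2 path is Rhea–Nadia–Jon. So there is exactly 1 shortest path.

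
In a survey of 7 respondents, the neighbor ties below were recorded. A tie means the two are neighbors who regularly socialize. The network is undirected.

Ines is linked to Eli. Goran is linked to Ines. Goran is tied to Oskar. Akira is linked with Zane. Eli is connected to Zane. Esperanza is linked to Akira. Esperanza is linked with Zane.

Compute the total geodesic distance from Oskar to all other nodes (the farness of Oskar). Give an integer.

20

Distances from Oskar: Akira:5, Eli:3, Esperanza:5, Goran:1, Ines:2, Zane:4.
Sum = 5 + 3 + 5 + 1 + 2 + 4 = 20.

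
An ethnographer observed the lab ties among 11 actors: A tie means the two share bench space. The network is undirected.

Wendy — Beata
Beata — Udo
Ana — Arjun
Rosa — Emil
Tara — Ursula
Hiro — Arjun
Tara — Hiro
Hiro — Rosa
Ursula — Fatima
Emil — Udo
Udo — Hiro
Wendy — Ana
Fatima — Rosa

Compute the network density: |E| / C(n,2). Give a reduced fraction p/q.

13/55

There are 13 edges and 11 nodes, so the maximum possible is C(11,2) = 55.
Density = 13/55.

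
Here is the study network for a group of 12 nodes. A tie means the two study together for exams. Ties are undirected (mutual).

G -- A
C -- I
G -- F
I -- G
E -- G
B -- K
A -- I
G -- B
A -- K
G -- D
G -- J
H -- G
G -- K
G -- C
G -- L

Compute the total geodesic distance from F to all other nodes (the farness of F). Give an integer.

Distances from F: A:2, B:2, C:2, D:2, E:2, G:1, H:2, I:2, J:2, K:2, L:2.
Sum = 2 + 2 + 2 + 2 + 2 + 1 + 2 + 2 + 2 + 2 + 2 = 21.

21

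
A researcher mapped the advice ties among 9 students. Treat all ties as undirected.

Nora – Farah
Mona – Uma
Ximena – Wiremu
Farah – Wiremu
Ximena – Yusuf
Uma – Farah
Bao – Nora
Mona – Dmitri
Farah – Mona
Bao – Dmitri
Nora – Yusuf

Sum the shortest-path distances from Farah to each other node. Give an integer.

Distances from Farah: Bao:2, Dmitri:2, Mona:1, Nora:1, Uma:1, Wiremu:1, Ximena:2, Yusuf:2.
Sum = 2 + 2 + 1 + 1 + 1 + 1 + 2 + 2 = 12.

12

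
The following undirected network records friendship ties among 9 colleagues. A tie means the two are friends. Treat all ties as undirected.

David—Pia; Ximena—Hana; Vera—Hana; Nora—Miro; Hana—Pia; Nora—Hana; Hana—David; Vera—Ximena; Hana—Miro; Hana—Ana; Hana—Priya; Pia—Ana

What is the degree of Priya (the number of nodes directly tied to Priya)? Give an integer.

Priya is directly tied to Hana. That is 1 neighbor, so the degree of Priya is 1.

1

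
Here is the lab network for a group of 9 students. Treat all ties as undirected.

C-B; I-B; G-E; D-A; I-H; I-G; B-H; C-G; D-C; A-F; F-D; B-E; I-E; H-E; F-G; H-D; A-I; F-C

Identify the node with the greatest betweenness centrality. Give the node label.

I

Unnormalized betweenness of each node: A:1, B:3/2, C:7/3, D:5/2, E:5/6, F:3/2, G:5/2, H:2, I:23/6.
I has the largest value, 23/6, making it the main broker — the node through which the most shortest paths run.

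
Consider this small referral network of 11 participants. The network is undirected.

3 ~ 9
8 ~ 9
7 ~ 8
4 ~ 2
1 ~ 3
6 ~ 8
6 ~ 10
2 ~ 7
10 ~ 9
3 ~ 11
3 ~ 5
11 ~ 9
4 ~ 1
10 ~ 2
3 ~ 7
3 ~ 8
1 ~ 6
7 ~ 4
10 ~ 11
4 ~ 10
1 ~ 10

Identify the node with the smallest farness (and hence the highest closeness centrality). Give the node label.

3

Farness (sum of distances to all others) for each node — 1:16, 2:18, 3:14, 4:17, 5:23, 6:18, 7:16, 8:16, 9:16, 10:15, 11:17.
The smallest farness is 14, for 3, so 3 has the highest closeness.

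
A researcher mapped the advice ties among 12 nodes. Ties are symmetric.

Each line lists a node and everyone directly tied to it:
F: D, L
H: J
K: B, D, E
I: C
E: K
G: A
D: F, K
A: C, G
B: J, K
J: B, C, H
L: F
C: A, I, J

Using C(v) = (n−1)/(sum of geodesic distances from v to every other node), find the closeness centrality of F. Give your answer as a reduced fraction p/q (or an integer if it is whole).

Distances from F: A:6, B:3, C:5, D:1, E:3, G:7, H:5, I:6, J:4, K:2, L:1. Sum = 43.
n = 12, so closeness = 11/43.

11/43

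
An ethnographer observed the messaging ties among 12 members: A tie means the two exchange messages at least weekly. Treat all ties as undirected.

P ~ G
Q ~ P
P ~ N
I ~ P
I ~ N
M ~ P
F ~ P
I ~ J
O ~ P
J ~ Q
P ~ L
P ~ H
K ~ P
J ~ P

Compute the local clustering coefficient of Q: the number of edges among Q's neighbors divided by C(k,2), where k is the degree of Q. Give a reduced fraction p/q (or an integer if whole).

Q's neighbors: J and P (k = 2).
Possible neighbor pairs: C(2,2) = 1. Edges among them: J–P → e = 1.
Clustering(Q) = 1/1.

1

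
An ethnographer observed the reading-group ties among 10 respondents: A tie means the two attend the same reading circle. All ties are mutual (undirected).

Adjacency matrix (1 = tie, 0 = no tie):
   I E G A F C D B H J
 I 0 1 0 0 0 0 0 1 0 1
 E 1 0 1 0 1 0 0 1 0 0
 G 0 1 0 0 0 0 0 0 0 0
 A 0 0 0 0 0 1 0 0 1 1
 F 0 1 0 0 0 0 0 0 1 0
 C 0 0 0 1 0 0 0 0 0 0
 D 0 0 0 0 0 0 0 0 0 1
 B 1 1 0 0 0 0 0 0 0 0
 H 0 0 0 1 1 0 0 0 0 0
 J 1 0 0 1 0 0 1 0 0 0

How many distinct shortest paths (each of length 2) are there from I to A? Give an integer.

The shortest distance is 2, and the only length-2 path is I–J–A. So there is exactly 1 shortest path.

1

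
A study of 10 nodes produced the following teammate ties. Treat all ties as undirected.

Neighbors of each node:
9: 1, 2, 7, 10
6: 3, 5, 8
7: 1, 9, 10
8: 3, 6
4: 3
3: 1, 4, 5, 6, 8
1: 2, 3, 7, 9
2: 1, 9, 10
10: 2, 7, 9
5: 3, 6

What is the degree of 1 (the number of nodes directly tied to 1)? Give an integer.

4

1 is directly tied to 2, 3, 7, and 9. That is 4 neighbors, so the degree of 1 is 4.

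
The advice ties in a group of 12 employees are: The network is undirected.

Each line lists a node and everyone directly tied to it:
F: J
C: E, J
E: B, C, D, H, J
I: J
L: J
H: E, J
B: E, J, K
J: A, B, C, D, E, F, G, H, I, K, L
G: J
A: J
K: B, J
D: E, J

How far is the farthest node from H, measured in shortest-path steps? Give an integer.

2

Distances from H: A:2, B:2, C:2, D:2, E:1, F:2, G:2, I:2, J:1, K:2, L:2.
The largest is 2 (to A, K, B, D, F, I, G, L, and C), so the eccentricity of H is 2.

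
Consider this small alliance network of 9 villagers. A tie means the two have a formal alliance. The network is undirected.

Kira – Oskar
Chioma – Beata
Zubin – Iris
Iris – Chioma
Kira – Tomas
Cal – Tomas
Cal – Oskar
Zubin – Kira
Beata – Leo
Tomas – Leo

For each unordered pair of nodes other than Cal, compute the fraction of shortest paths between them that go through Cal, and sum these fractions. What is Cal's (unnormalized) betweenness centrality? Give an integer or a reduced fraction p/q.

Pairs whose geodesics pass through Cal — Beata–Oskar: 1/2; Leo–Oskar: 1/2; Tomas–Oskar: 1/2.
All other pairs contribute 0.
Summing the contributions gives betweenness(Cal) = 3/2.

3/2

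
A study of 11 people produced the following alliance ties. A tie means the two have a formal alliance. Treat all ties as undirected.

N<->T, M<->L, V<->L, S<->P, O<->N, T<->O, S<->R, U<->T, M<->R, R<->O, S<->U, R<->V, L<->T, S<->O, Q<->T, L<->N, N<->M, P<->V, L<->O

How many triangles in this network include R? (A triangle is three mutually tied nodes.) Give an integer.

1

R's neighbors: M, O, S, and V.
Neighbor pairs that are themselves tied: R–O–S. Each forms one triangle with R, for 1 in total.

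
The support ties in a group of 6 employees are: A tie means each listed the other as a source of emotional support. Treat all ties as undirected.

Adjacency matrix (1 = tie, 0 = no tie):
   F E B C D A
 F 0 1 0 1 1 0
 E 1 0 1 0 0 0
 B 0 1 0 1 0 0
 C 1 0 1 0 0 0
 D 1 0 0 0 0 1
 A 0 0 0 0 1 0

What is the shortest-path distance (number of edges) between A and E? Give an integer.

One shortest route is A – D – F – E, which uses 3 edges, and at distance 2 from A we only reach {F}, which does not include E. So d(A,E) = 3.

3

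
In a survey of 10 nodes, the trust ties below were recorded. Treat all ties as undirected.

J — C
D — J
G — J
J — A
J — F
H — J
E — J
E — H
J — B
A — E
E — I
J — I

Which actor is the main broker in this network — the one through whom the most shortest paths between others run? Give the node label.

J

Unnormalized betweenness of each node: A:0, B:0, C:0, D:0, E:3/2, F:0, G:0, H:0, I:0, J:63/2.
J has the largest value, 63/2, making it the main broker — the node through which the most shortest paths run.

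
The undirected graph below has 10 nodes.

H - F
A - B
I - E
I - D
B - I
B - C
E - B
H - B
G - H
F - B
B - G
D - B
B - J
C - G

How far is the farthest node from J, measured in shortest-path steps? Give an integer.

Distances from J: A:2, B:1, C:2, D:2, E:2, F:2, G:2, H:2, I:2.
The largest is 2 (to F, A, I, H, E, D, G, and C), so the eccentricity of J is 2.

2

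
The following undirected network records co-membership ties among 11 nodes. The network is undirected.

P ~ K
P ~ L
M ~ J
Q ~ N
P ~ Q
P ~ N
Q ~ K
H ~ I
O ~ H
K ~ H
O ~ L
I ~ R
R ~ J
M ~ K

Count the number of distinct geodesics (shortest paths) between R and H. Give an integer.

1

The shortest distance is 2, and the only length-2 path is R–I–H. So there is exactly 1 shortest path.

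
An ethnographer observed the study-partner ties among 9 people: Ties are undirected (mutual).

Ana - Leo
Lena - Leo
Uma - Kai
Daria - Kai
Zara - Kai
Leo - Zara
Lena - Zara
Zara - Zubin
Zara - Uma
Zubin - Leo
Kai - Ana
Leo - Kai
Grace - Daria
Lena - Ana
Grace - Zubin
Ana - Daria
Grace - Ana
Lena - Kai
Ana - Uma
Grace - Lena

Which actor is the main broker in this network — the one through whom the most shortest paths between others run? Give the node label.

Ana

Unnormalized betweenness of each node: Ana:11/3, Daria:1/3, Grace:13/6, Kai:13/4, Lena:17/12, Leo:19/12, Uma:1/4, Zara:5/2, Zubin:5/6.
Ana has the largest value, 11/3, making it the main broker — the node through which the most shortest paths run.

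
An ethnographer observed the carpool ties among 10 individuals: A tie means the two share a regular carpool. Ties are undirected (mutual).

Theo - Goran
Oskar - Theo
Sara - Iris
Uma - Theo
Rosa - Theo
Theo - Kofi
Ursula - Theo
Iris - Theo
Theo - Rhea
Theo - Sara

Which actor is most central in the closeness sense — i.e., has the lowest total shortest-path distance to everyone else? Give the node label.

Theo

Farness (sum of distances to all others) for each node — Goran:17, Iris:16, Kofi:17, Oskar:17, Rhea:17, Rosa:17, Sara:16, Theo:9, Uma:17, Ursula:17.
The smallest farness is 9, for Theo, so Theo has the highest closeness.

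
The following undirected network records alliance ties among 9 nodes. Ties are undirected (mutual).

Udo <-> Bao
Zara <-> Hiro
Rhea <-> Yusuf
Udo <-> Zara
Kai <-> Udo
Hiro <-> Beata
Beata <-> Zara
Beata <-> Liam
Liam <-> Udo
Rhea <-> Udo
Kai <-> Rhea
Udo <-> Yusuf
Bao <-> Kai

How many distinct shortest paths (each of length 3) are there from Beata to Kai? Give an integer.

2

The shortest distance is 3. The length-3 paths are: Beata–Liam–Udo–Kai; Beata–Zara–Udo–Kai.
That gives 2 distinct shortest paths.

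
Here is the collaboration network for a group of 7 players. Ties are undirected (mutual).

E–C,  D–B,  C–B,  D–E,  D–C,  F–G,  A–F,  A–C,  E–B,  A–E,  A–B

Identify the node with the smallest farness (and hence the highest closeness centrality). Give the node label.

A

Farness (sum of distances to all others) for each node — A:8, B:9, C:9, D:12, E:9, F:11, G:16.
The smallest farness is 8, for A, so A has the highest closeness.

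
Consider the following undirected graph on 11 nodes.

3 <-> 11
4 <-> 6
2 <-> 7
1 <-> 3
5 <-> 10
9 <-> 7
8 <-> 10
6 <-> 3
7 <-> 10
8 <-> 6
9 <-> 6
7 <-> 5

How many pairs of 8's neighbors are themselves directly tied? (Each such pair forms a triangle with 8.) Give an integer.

8's neighbors are 6 and 10, but none of them are tied to each other, so no triangle contains 8.

0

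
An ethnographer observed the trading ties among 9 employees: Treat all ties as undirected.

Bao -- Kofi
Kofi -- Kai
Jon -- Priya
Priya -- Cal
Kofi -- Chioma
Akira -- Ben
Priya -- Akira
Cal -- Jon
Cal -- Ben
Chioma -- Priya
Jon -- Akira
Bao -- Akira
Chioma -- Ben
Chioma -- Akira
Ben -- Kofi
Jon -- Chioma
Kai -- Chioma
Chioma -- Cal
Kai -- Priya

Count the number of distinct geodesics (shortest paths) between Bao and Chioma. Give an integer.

2

The shortest distance is 2. The length-2 paths are: Bao–Akira–Chioma; Bao–Kofi–Chioma.
That gives 2 distinct shortest paths.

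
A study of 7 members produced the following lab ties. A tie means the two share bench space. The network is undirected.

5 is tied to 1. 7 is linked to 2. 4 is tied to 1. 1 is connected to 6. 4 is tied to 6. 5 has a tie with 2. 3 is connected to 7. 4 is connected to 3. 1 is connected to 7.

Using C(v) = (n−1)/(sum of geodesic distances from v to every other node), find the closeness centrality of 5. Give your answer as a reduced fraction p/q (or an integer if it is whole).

Distances from 5: 1:1, 2:1, 3:3, 4:2, 6:2, 7:2. Sum = 11.
n = 7, so closeness = 6/11.

6/11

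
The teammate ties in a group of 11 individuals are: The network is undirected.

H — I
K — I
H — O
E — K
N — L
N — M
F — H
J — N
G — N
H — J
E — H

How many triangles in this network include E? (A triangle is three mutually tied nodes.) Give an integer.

0

E's neighbors are H and K, but none of them are tied to each other, so no triangle contains E.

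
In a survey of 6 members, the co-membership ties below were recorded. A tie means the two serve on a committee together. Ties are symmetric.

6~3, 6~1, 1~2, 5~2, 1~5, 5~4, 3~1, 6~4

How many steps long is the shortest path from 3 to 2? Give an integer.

2

One shortest route is 3 – 1 – 2, which uses 2 edges, and 3 and 2 are not directly tied, so nothing shorter exists. So d(3,2) = 2.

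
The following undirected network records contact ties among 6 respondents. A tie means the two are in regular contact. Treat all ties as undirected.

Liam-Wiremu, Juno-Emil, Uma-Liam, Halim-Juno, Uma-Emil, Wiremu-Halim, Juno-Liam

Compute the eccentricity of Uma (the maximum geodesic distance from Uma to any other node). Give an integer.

Distances from Uma: Emil:1, Halim:3, Juno:2, Liam:1, Wiremu:2.
The largest is 3 (to Halim), so the eccentricity of Uma is 3.

3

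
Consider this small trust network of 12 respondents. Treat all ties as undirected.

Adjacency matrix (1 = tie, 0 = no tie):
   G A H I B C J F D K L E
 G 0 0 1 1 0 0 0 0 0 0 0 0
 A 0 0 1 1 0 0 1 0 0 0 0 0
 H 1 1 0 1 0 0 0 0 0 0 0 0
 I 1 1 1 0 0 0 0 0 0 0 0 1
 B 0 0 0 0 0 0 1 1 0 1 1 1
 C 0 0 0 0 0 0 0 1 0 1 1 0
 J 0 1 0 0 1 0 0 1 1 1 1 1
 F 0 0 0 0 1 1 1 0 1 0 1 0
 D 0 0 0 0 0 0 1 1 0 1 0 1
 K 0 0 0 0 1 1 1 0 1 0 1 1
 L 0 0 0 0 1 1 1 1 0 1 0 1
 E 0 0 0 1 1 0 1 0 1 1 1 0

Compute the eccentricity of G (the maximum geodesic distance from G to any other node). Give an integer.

4

Distances from G: A:2, B:3, C:4, D:3, E:2, F:4, H:1, I:1, J:3, K:3, L:3.
The largest is 4 (to F and C), so the eccentricity of G is 4.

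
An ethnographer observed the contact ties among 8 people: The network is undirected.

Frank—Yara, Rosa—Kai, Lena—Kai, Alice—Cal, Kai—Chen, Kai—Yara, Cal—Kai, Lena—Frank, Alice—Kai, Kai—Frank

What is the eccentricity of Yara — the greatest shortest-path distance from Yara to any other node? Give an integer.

2

Distances from Yara: Alice:2, Cal:2, Chen:2, Frank:1, Kai:1, Lena:2, Rosa:2.
The largest is 2 (to Lena, Chen, Rosa, Alice, and Cal), so the eccentricity of Yara is 2.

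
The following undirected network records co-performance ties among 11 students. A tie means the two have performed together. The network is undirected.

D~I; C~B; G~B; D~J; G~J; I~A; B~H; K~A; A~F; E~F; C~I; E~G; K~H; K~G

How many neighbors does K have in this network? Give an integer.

K is directly tied to A, G, and H. That is 3 neighbors, so the degree of K is 3.

3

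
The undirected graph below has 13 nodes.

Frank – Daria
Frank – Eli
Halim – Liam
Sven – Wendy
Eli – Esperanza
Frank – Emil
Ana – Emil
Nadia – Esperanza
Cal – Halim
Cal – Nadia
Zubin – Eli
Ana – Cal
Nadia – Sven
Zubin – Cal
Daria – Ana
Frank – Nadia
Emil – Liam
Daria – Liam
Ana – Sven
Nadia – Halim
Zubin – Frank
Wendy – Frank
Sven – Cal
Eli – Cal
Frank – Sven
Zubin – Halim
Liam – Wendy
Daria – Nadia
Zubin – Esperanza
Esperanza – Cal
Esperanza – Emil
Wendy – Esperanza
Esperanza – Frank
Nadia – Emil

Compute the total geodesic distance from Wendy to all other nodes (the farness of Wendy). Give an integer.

20

Distances from Wendy: Ana:2, Cal:2, Daria:2, Eli:2, Emil:2, Esperanza:1, Frank:1, Halim:2, Liam:1, Nadia:2, Sven:1, Zubin:2.
Sum = 2 + 2 + 2 + 2 + 2 + 1 + 1 + 2 + 1 + 2 + 1 + 2 = 20.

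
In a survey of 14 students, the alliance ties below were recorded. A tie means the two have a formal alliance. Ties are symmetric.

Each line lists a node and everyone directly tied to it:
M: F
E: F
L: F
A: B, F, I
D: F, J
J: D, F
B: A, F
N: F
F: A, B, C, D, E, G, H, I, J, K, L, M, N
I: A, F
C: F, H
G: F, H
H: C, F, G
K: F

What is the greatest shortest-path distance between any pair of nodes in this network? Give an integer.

Eccentricity of each node (its greatest distance to any other): A:2, B:2, C:2, D:2, E:2, F:1, G:2, H:2, I:2, J:2, K:2, L:2, M:2, N:2.
The maximum eccentricity is 2, realized for instance by the pair J–B via J – F – B. So the diameter is 2.

2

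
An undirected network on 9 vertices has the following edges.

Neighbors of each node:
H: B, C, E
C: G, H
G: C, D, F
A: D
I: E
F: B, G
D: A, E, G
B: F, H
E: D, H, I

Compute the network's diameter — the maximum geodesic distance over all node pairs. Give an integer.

4

Eccentricity of each node (its greatest distance to any other): A:4, B:4, C:3, D:3, E:3, F:4, G:3, H:3, I:4.
The maximum eccentricity is 4, realized for instance by the pair A–B via A – D – G – F – B. So the diameter is 4.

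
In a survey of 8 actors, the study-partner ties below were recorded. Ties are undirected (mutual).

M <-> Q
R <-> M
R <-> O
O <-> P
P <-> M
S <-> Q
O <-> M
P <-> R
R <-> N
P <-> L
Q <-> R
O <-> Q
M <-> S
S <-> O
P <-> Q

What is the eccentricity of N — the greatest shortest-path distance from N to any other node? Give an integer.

3

Distances from N: L:3, M:2, O:2, P:2, Q:2, R:1, S:3.
The largest is 3 (to S and L), so the eccentricity of N is 3.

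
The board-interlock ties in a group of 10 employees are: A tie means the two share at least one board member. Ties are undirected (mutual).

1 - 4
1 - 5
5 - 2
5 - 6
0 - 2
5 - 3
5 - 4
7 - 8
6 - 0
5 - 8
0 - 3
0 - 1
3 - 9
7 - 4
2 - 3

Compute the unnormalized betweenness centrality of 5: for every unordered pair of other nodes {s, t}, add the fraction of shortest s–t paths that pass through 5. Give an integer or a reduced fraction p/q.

18

Pairs whose geodesics pass through 5 — 1–6: 1/2; 1–9: 1/2; 1–8: 1; 1–2: 1/2; 1–3: 1/2; 7–6: 2/2; 7–9: 2/2; 7–2: 2/2; 7–3: 2/2; 6–9: 1/2; 6–4: 1; 6–8: 1; 6–2: 1/2; 6–3: 1/2 … (+8 more pairs).
All other pairs contribute 0.
Summing the contributions gives betweenness(5) = 18.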